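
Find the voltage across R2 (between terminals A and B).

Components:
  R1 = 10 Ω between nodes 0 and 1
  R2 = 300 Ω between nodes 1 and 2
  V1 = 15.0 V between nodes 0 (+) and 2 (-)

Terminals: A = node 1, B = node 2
R1 and R2 are in series across V1 (node 0 → node 1 → node 2), and the output A–B is taken across R2, so this is a voltage divider.
Series current: I = V1/(R1 + R2) = 15/(10 + 300) = 15/310 = 0.04839 A
V_R2 = I × R2 = V1 × R2/(R1 + R2) = 15 × 300/310 = 14.52 V

Final answer: 14.52 V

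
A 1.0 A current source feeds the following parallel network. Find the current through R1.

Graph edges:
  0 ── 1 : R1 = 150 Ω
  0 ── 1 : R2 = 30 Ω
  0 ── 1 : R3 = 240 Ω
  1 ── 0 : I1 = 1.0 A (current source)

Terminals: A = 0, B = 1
All resistors sit directly between nodes 0 and 1, so they are in parallel and share one voltage V; the full source current 1 A splits among them.
1/R_par = 1/150 + 1/30 + 1/240 = 0.04417 S  =>  R_par = 22.64 Ω
V = I × R_par = 1 × 22.64 = 22.64 V
I_R1 = V/R1 = 22.64/150 = 0.1509 A

Final answer: 0.1509 A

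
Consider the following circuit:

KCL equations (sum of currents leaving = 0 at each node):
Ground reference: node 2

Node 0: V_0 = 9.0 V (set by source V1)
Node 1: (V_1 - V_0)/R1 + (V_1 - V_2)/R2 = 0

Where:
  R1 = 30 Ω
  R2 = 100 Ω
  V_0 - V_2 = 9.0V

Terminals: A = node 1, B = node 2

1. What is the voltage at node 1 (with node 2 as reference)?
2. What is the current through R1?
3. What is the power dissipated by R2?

Nodal analysis, taking node 2 as the 0 V reference.
Source V1 fixes V_0 = 9 V.
KCL at each unknown node (sum of currents leaving = 0; resistances in Ω):
  Node 1: (V_1 - 9)/30 + (V_1 - 0)/100 = 0
Collecting terms: 0.04333 × V_1 = 0.3  =>  V_1 = 6.923 V
Part 1:
  Read off the nodal solution: V_1 = 6.923 V
Part 2:
  I_R1 = (V_0 - V_1)/R1 = (9 - 6.923)/30 = 0.06923 A
  Magnitude: I_R1 = 0.06923 A
Part 3:
  I_R2 = (V_1 - V_2)/R2 = (6.923 - 0)/100 = 0.06923 A
  P_R2 = I_R2² × R2 = (0.06923)² × 100 = 0.4793 W

Final answers:
1. V_1 = 6.923 V
2. I_R1 = 0.06923 A
3. P_R2 = 0.4793 W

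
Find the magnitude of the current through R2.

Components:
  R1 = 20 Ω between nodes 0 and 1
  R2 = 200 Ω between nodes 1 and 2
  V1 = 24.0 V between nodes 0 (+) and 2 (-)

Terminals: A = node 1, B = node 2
Nodal analysis, taking node 2 as the 0 V reference.
Source V1 fixes V_0 = 24 V.
KCL at each unknown node (sum of currents leaving = 0; resistances in Ω):
  Node 1: (V_1 - 24)/20 + (V_1 - 0)/200 = 0
Collecting terms: 0.055 × V_1 = 1.2  =>  V_1 = 21.82 V
I_R2 = (V_1 - V_2)/R2 = (21.82 - 0)/200 = 0.1091 A
|I_R2| = 0.1091 A

Final answer: |I_R2| = 0.1091 A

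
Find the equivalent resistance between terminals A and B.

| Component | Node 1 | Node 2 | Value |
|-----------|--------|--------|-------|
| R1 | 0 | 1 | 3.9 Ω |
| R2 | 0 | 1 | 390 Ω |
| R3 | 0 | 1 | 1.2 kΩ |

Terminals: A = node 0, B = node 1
Reduce the network between node 0 (A) and node 1 (B) by series/parallel combination:
  Rp1 = R1 ‖ R2 ‖ R3 (parallel, all between nodes 0 and 1) = 1/(1/3.9 + 1/390 + 1/1200) = 3.849 Ω
R_eq = 3.849 Ω

Final answer: 3.849 Ω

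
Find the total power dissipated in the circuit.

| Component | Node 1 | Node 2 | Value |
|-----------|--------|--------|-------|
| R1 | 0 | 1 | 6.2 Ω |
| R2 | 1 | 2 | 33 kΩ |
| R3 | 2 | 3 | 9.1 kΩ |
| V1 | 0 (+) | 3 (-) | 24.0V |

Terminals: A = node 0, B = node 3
Nodal analysis, taking node 3 as the 0 V reference.
Source V1 fixes V_0 = 24 V.
KCL at each unknown node (sum of currents leaving = 0; resistances in Ω):
  Node 1: (V_1 - 24)/6.2 + (V_1 - V_2)/33000 = 0
  Node 2: (V_2 - V_1)/33000 + (V_2 - 0)/9100 = 0
Collecting terms (coefficients in siemens):
  0.1613·V_1 - 0.0000303·V_2 = 3.871
  0.0001402·V_2 - 0.0000303·V_1 = 0
Determinant D = (0.1613)(0.0001402) - (-0.0000303)(-0.0000303) = 0.00002262
V_1 = [(3.871)(0.0001402) - (-0.0000303)(0)]/D = 24 V
V_2 = [(0.1613)(0) - (3.871)(-0.0000303)]/D = 5.187 V
Power in each resistor, P = (ΔV)²/R:
  P_R1 = (24 - 24)²/6.2 = 0.000002014 W
  P_R2 = (24 - 5.187)²/33000 = 0.01072 W
  P_R3 = (5.187 - 0)²/9100 = 0.002956 W
P_total = P_R1 + P_R2 + P_R3 = 0.01368 W

Final answer: 0.01368 W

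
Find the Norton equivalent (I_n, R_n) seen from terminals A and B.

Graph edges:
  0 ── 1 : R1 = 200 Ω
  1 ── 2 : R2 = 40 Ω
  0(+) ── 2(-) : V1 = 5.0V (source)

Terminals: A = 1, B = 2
Find the Thévenin equivalent first; then I_n = V_th/R_th and R_n = R_th.
Step 1 — V_th is the open-circuit voltage V_A - V_B (nothing connected across the terminals).
Nodal analysis, taking node 2 as the 0 V reference.
Source V1 fixes V_0 = 5 V.
KCL at each unknown node (sum of currents leaving = 0; resistances in Ω):
  Node 1: (V_1 - 5)/200 + (V_1 - 0)/40 = 0
Collecting terms: 0.03 × V_1 = 0.025  =>  V_1 = 0.8333 V
V_th = V_1 - V_2 = 0.8333 - 0 = 0.8333 V
Step 2 — R_th: zero the source — replace V1 by a short circuit (node 2 merges into node 0) — and find the resistance seen between A (node 1) and B (node 0).
Reduce the network between node 1 (A) and node 0 (B) by series/parallel combination:
  Rp1 = R1 ‖ R2 (parallel, both between nodes 0 and 1) = 1/(1/200 + 1/40) = 33.33 Ω
R_th = 33.33 Ω
I_n = V_th/R_th = 0.8333/33.33 = 0.025 A, and R_n = R_th = 33.33 Ω

Final answer: I_n = 0.025 A, R_n = 33.33 Ω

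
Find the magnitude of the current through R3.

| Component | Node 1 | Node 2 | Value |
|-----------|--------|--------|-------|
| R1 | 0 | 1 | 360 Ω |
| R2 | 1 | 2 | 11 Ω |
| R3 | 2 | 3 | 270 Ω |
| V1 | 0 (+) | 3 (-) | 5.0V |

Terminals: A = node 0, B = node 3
Nodal analysis, taking node 3 as the 0 V reference.
Source V1 fixes V_0 = 5 V.
KCL at each unknown node (sum of currents leaving = 0; resistances in Ω):
  Node 1: (V_1 - 5)/360 + (V_1 - V_2)/11 = 0
  Node 2: (V_2 - V_1)/11 + (V_2 - 0)/270 = 0
Collecting terms (coefficients in siemens):
  0.09369·V_1 - 0.09091·V_2 = 0.01389
  0.09461·V_2 - 0.09091·V_1 = 0
Determinant D = (0.09369)(0.09461) - (-0.09091)(-0.09091) = 0.0005995
V_1 = [(0.01389)(0.09461) - (-0.09091)(0)]/D = 2.192 V
V_2 = [(0.09369)(0) - (0.01389)(-0.09091)]/D = 2.106 V
I_R3 = (V_2 - V_3)/R3 = (2.106 - 0)/270 = 0.0078 A
|I_R3| = 0.0078 A

Final answer: |I_R3| = 0.0078 A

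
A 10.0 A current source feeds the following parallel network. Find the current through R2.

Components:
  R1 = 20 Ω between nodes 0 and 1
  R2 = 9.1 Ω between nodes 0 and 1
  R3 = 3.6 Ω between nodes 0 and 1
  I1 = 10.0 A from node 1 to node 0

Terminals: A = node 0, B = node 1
All resistors sit directly between nodes 0 and 1, so they are in parallel and share one voltage V; the full source current 10 A splits among them.
1/R_par = 1/20 + 1/9.1 + 1/3.6 = 0.4377 S  =>  R_par = 2.285 Ω
V = I × R_par = 10 × 2.285 = 22.85 V
I_R2 = V/R2 = 22.85/9.1 = 2.511 A

Final answer: 2.511 A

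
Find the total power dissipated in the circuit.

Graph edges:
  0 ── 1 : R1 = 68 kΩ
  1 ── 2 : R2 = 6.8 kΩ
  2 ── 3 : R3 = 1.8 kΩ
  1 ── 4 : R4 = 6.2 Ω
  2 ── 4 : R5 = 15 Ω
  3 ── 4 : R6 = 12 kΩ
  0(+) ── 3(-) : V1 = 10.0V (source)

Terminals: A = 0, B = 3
Nodal analysis, taking node 3 as the 0 V reference.
Source V1 fixes V_0 = 10 V.
KCL at each unknown node (sum of currents leaving = 0; resistances in Ω):
  Node 1: (V_1 - 10)/68000 + (V_1 - V_2)/6800 + (V_1 - V_4)/6.2 = 0
  Node 2: (V_2 - V_1)/6800 + (V_2 - 0)/1800 + (V_2 - V_4)/15 = 0
  Node 4: (V_4 - V_1)/6.2 + (V_4 - V_2)/15 + (V_4 - 0)/12000 = 0
Collecting terms (coefficients in siemens):
  0.1615·V_1 - 0.0001471·V_2 - 0.1613·V_4 = 0.0001471
  0.06737·V_2 - 0.0001471·V_1 - 0.06667·V_4 = 0
  0.228·V_4 - 0.1613·V_1 - 0.06667·V_2 = 0
Solving these 3 simultaneous equations (Gaussian elimination) gives:
  V_1 = 0.2275 V, V_2 = 0.2247 V, V_4 = 0.2266 V
Power in each resistor, P = (ΔV)²/R:
  P_R1 = (10 - 0.2275)²/68000 = 0.001404 W
  P_R2 = (0.2275 - 0.2247)²/6800 = 0.000000001116 W
  P_R3 = (0.2247 - 0)²/1800 = 0.00002805 W
  P_R4 = (0.2275 - 0.2266)²/6.2 = 0.0000001273 W
  P_R5 = (0.2247 - 0.2266)²/15 = 0.0000002322 W
  P_R6 = (0 - 0.2266)²/12000 = 0.000004278 W
P_total = P_R1 + P_R2 + P_R3 + P_R4 + P_R5 + P_R6 = 0.001437 W

Final answer: 0.001437 W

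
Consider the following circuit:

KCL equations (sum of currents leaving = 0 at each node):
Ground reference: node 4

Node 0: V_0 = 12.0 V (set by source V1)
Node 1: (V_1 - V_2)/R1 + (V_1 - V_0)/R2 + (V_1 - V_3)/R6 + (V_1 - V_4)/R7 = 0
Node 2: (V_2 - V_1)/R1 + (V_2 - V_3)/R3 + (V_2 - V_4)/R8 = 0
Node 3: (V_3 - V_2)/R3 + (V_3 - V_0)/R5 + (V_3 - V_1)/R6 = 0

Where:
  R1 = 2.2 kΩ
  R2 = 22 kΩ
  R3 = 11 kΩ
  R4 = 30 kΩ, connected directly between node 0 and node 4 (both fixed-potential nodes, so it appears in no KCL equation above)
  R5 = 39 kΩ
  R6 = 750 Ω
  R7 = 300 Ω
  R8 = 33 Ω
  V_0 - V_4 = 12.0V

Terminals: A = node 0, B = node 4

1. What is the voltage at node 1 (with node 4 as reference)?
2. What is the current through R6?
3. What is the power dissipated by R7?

Nodal analysis, taking node 4 as the 0 V reference.
Source V1 fixes V_0 = 12 V.
KCL at each unknown node (sum of currents leaving = 0; resistances in Ω):
  Node 1: (V_1 - V_2)/2200 + (V_1 - 12)/22000 + (V_1 - V_3)/750 + (V_1 - 0)/300 = 0
  Node 2: (V_2 - V_1)/2200 + (V_2 - V_3)/11000 + (V_2 - 0)/33 = 0
  Node 3: (V_3 - V_2)/11000 + (V_3 - 12)/39000 + (V_3 - V_1)/750 = 0
Collecting terms (coefficients in siemens):
  0.005167·V_1 - 0.0004545·V_2 - 0.001333·V_3 = 0.0005455
  0.03085·V_2 - 0.0004545·V_1 - 0.00009091·V_3 = 0
  0.00145·V_3 - 0.001333·V_1 - 0.00009091·V_2 = 0.0003077
Solving these 3 simultaneous equations (Gaussian elimination) gives:
  V_1 = 0.2108 V, V_2 = 0.004304 V, V_3 = 0.4064 V
Part 1:
  Read off the nodal solution: V_1 = 0.2108 V
Part 2:
  I_R6 = (V_1 - V_3)/R6 = (0.2108 - 0.4064)/750 = -0.0002607 A
  Magnitude: I_R6 = 0.0002607 A
Part 3:
  I_R7 = (V_1 - V_4)/R7 = (0.2108 - 0)/300 = 0.0007027 A
  P_R7 = I_R7² × R7 = (0.0007027)² × 300 = 0.0001481 W

Final answers:
1. V_1 = 0.2108 V
2. I_R6 = 0.0002607 A
3. P_R7 = 0.0001481 W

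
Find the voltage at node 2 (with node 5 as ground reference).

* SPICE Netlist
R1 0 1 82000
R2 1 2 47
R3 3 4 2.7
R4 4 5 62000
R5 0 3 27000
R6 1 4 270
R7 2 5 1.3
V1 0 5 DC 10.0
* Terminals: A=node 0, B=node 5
Nodal analysis, taking node 5 as the 0 V reference.
Source V1 fixes V_0 = 10 V.
KCL at each unknown node (sum of currents leaving = 0; resistances in Ω):
  Node 1: (V_1 - 10)/82000 + (V_1 - V_2)/47 + (V_1 - V_4)/270 = 0
  Node 2: (V_2 - V_1)/47 + (V_2 - 0)/1.3 = 0
  Node 3: (V_3 - V_4)/2.7 + (V_3 - 10)/27000 = 0
  Node 4: (V_4 - V_3)/2.7 + (V_4 - 0)/62000 + (V_4 - V_1)/270 = 0
Collecting terms (coefficients in siemens):
  0.02499·V_1 - 0.02128·V_2 - 0.003704·V_4 = 0.000122
  0.7905·V_2 - 0.02128·V_1 = 0
  0.3704·V_3 - 0.3704·V_4 = 0.0003704
  0.3741·V_4 - 0.003704·V_1 - 0.3704·V_3 = 0
Solving these 4 simultaneous equations (Gaussian elimination) gives:
  V_1 = 0.02345 V, V_2 = 0.0006312 V, V_3 = 0.1227 V, V_4 = 0.1217 V
The requested potential is V_2 = 0.0006312 V.

Final answer: V_2 = 0.0006312 V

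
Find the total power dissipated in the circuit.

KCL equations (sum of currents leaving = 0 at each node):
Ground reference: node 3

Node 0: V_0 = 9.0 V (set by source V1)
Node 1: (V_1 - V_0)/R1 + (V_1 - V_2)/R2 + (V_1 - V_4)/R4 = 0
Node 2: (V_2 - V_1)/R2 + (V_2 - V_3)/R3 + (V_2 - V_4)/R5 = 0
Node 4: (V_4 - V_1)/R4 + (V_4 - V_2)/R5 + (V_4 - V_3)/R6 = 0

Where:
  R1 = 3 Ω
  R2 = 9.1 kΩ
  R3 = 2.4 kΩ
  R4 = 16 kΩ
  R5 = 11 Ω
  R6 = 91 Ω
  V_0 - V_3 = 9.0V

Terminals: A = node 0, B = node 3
Nodal analysis, taking node 3 as the 0 V reference.
Source V1 fixes V_0 = 9 V.
KCL at each unknown node (sum of currents leaving = 0; resistances in Ω):
  Node 1: (V_1 - 9)/3 + (V_1 - V_2)/9100 + (V_1 - V_4)/16000 = 0
  Node 2: (V_2 - V_1)/9100 + (V_2 - 0)/2400 + (V_2 - V_4)/11 = 0
  Node 4: (V_4 - V_1)/16000 + (V_4 - V_2)/11 + (V_4 - 0)/91 = 0
Collecting terms (coefficients in siemens):
  0.3335·V_1 - 0.0001099·V_2 - 0.0000625·V_4 = 3
  0.09144·V_2 - 0.0001099·V_1 - 0.09091·V_4 = 0
  0.102·V_4 - 0.0000625·V_1 - 0.09091·V_2 = 0
Solving these 3 simultaneous equations (Gaussian elimination) gives:
  V_1 = 8.995 V, V_2 = 0.1435 V, V_4 = 0.1335 V
Power in each resistor, P = (ΔV)²/R:
  P_R1 = (9 - 8.995)²/3 = 0.000006992 W
  P_R2 = (8.995 - 0.1435)²/9100 = 0.008611 W
  P_R3 = (0.1435 - 0)²/2400 = 0.000008583 W
  P_R4 = (8.995 - 0.1335)²/16000 = 0.004908 W
  P_R5 = (0.1435 - 0.1335)²/11 = 0.000009168 W
  P_R6 = (0 - 0.1335)²/91 = 0.0001958 W
P_total = P_R1 + P_R2 + P_R3 + P_R4 + P_R5 + P_R6 = 0.01374 W

Final answer: 0.01374 W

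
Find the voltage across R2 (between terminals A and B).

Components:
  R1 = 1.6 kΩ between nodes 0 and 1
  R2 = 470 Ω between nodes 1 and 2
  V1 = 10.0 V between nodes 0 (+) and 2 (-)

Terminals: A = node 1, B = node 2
R1 and R2 are in series across V1 (node 0 → node 1 → node 2), and the output A–B is taken across R2, so this is a voltage divider.
Series current: I = V1/(R1 + R2) = 10/(1600 + 470) = 10/2070 = 0.004831 A
V_R2 = I × R2 = V1 × R2/(R1 + R2) = 10 × 470/2070 = 2.271 V

Final answer: 2.271 V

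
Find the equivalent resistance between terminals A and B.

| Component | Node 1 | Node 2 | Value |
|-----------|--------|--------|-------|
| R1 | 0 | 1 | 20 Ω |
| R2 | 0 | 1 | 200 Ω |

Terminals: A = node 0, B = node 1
Reduce the network between node 0 (A) and node 1 (B) by series/parallel combination:
  Rp1 = R1 ‖ R2 (parallel, both between nodes 0 and 1) = 1/(1/20 + 1/200) = 18.18 Ω
R_eq = 18.18 Ω

Final answer: 18.18 Ω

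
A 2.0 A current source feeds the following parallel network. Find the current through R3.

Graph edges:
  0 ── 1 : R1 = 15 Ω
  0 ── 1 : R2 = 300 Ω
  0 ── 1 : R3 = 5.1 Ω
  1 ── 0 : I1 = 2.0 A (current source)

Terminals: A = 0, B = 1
All resistors sit directly between nodes 0 and 1, so they are in parallel and share one voltage V; the full source current 2 A splits among them.
1/R_par = 1/15 + 1/300 + 1/5.1 = 0.2661 S  =>  R_par = 3.758 Ω
V = I × R_par = 2 × 3.758 = 7.517 V
I_R3 = V/R3 = 7.517/5.1 = 1.474 A

Final answer: 1.474 A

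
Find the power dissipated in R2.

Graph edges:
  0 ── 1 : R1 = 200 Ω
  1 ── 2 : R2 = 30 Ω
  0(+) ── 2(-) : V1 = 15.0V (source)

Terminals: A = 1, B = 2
Nodal analysis, taking node 2 as the 0 V reference.
Source V1 fixes V_0 = 15 V.
KCL at each unknown node (sum of currents leaving = 0; resistances in Ω):
  Node 1: (V_1 - 15)/200 + (V_1 - 0)/30 = 0
Collecting terms: 0.03833 × V_1 = 0.075  =>  V_1 = 1.957 V
I_R2 = (V_1 - V_2)/R2 = (1.957 - 0)/30 = 0.06522 A
P_R2 = I_R2² × R2 = (0.06522)² × 30 = 0.1276 W

Final answer: 0.1276 W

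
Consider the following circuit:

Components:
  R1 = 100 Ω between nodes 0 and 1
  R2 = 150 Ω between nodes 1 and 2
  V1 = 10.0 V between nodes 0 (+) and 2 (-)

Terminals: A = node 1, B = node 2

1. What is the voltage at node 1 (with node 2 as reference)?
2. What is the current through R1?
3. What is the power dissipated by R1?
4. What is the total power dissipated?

Nodal analysis, taking node 2 as the 0 V reference.
Source V1 fixes V_0 = 10 V.
KCL at each unknown node (sum of currents leaving = 0; resistances in Ω):
  Node 1: (V_1 - 10)/100 + (V_1 - 0)/150 = 0
Collecting terms: 0.01667 × V_1 = 0.1  =>  V_1 = 6 V
Part 1:
  Read off the nodal solution: V_1 = 6 V
Part 2:
  I_R1 = (V_0 - V_1)/R1 = (10 - 6)/100 = 0.04 A
  Magnitude: I_R1 = 0.04 A
Part 3:
  I_R1 = (V_0 - V_1)/R1 = (10 - 6)/100 = 0.04 A
  P_R1 = I_R1² × R1 = (0.04)² × 100 = 0.16 W
Part 4:
  Power in each resistor, P = (ΔV)²/R:
    P_R1 = (10 - 6)²/100 = 0.16 W
    P_R2 = (6 - 0)²/150 = 0.24 W
  P_total = P_R1 + P_R2 = 0.4 W

Final answers:
1. V_1 = 6 V
2. I_R1 = 0.04 A
3. P_R1 = 0.16 W
4. P_total = 0.4 W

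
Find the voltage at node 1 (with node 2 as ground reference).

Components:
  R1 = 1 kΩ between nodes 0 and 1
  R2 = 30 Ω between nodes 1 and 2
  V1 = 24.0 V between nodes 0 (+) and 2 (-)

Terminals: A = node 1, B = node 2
Nodal analysis, taking node 2 as the 0 V reference.
Source V1 fixes V_0 = 24 V.
KCL at each unknown node (sum of currents leaving = 0; resistances in Ω):
  Node 1: (V_1 - 24)/1000 + (V_1 - 0)/30 = 0
Collecting terms: 0.03433 × V_1 = 0.024  =>  V_1 = 0.699 V
The requested potential is V_1 = 0.699 V.

Final answer: V_1 = 0.699 V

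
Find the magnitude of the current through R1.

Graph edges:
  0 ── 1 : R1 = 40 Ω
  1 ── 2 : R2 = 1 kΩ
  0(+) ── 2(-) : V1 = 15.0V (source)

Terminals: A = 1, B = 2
Nodal analysis, taking node 2 as the 0 V reference.
Source V1 fixes V_0 = 15 V.
KCL at each unknown node (sum of currents leaving = 0; resistances in Ω):
  Node 1: (V_1 - 15)/40 + (V_1 - 0)/1000 = 0
Collecting terms: 0.026 × V_1 = 0.375  =>  V_1 = 14.42 V
I_R1 = (V_0 - V_1)/R1 = (15 - 14.42)/40 = 0.01442 A
|I_R1| = 0.01442 A

Final answer: |I_R1| = 0.01442 A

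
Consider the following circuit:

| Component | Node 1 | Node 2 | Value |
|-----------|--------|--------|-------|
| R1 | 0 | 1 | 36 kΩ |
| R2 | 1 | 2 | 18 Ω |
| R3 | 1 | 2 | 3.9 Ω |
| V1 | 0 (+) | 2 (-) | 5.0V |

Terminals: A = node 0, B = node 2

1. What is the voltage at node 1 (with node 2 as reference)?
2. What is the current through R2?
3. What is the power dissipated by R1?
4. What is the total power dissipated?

Nodal analysis, taking node 2 as the 0 V reference.
Source V1 fixes V_0 = 5 V.
KCL at each unknown node (sum of currents leaving = 0; resistances in Ω):
  Node 1: (V_1 - 5)/36000 + (V_1 - 0)/18 + (V_1 - 0)/3.9 = 0
Collecting terms: 0.312 × V_1 = 0.0001389  =>  V_1 = 0.0004452 V
Part 1:
  Read off the nodal solution: V_1 = 0.0004452 V
Part 2:
  I_R2 = (V_1 - V_2)/R2 = (0.0004452 - 0)/18 = 0.00002473 A
  Magnitude: I_R2 = 0.00002473 A
Part 3:
  I_R1 = (V_0 - V_1)/R1 = (5 - 0.0004452)/36000 = 0.0001389 A
  P_R1 = I_R1² × R1 = (0.0001389)² × 36000 = 0.0006943 W
Part 4:
  Power in each resistor, P = (ΔV)²/R:
    P_R1 = (5 - 0.0004452)²/36000 = 0.0006943 W
    P_R2 = (0.0004452 - 0)²/18 = 0.00000001101 W
    P_R3 = (0.0004452 - 0)²/3.9 = 0.00000005081 W
  P_total = P_R1 + P_R2 + P_R3 = 0.0006944 W

Final answers:
1. V_1 = 0.0004452 V
2. I_R2 = 2.473e-05 A
3. P_R1 = 0.0006943 W
4. P_total = 0.0006944 W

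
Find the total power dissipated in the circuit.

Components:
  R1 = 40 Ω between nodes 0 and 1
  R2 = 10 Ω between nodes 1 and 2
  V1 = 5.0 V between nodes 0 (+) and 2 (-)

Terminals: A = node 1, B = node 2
Nodal analysis, taking node 2 as the 0 V reference.
Source V1 fixes V_0 = 5 V.
KCL at each unknown node (sum of currents leaving = 0; resistances in Ω):
  Node 1: (V_1 - 5)/40 + (V_1 - 0)/10 = 0
Collecting terms: 0.125 × V_1 = 0.125  =>  V_1 = 1 V
Power in each resistor, P = (ΔV)²/R:
  P_R1 = (5 - 1)²/40 = 0.4 W
  P_R2 = (1 - 0)²/10 = 0.1 W
P_total = P_R1 + P_R2 = 0.5 W

Final answer: 0.5 W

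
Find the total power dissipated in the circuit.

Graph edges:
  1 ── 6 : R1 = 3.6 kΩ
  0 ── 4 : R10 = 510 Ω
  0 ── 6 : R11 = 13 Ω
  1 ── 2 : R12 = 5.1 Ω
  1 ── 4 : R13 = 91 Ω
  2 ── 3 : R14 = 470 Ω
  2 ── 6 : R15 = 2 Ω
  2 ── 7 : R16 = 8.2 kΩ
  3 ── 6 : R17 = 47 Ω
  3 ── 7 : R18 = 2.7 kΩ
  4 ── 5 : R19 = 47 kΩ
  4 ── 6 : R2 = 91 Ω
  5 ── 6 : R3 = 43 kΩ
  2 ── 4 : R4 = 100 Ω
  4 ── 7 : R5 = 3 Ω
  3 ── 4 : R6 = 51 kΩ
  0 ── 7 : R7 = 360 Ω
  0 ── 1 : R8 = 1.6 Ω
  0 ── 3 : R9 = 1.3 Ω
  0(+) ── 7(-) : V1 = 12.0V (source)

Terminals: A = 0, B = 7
Nodal analysis, taking node 7 as the 0 V reference.
Source V1 fixes V_0 = 12 V.
KCL at each unknown node (sum of currents leaving = 0; resistances in Ω):
  Node 1: (V_1 - V_6)/3600 + (V_1 - 12)/1.6 + (V_1 - V_2)/5.1 + (V_1 - V_4)/91 = 0
  Node 2: (V_2 - V_4)/100 + (V_2 - V_1)/5.1 + (V_2 - V_3)/470 + (V_2 - V_6)/2 + (V_2 - 0)/8200 = 0
  Node 3: (V_3 - V_4)/51000 + (V_3 - 12)/1.3 + (V_3 - V_2)/470 + (V_3 - V_6)/47 + (V_3 - 0)/2700 = 0
  Node 4: (V_4 - V_6)/91 + (V_4 - V_2)/100 + (V_4 - 0)/3 + (V_4 - V_3)/51000 + (V_4 - 12)/510 + (V_4 - V_1)/91 + (V_4 - V_5)/47000 = 0
  Node 5: (V_5 - V_6)/43000 + (V_5 - V_4)/47000 = 0
  Node 6: (V_6 - V_1)/3600 + (V_6 - V_4)/91 + (V_6 - V_5)/43000 + (V_6 - 12)/13 + (V_6 - V_2)/2 + (V_6 - V_3)/47 = 0
Collecting terms (coefficients in siemens):
  0.8323·V_1 - 0.1961·V_2 - 0.01099·V_4 - 0.0002778·V_6 = 7.5
  0.7083·V_2 - 0.1961·V_1 - 0.002128·V_3 - 0.01·V_4 - 0.5·V_6 = 0
  0.793·V_3 - 0.002128·V_2 - 0.00001961·V_4 - 0.02128·V_6 = 9.231
  0.3673·V_4 - 0.01099·V_1 - 0.01·V_2 - 0.00001961·V_3 - 0.00002128·V_5 - 0.01099·V_6 = 0.02353
  0.00004453·V_5 - 0.00002128·V_4 - 0.00002326·V_6 = 0
  0.6095·V_6 - 0.0002778·V_1 - 0.5·V_2 - 0.02128·V_3 - 0.01099·V_4 - 0.00002326·V_5 = 0.9231
Solving these 6 simultaneous equations (Gaussian elimination) gives:
  V_1 = 11.63 V, V_2 = 11.05 V, V_3 = 11.97 V, V_4 = 1.044 V
  V_5 = 6.255 V, V_6 = 11.02 V
Power in each resistor, P = (ΔV)²/R:
  P_R1 = (11.63 - 11.02)²/3600 = 0.0001031 W
  P_R2 = (1.044 - 11.02)²/91 = 1.094 W
  P_R3 = (6.255 - 11.02)²/43000 = 0.0005286 W
  P_R4 = (11.05 - 1.044)²/100 = 1.001 W
  P_R5 = (1.044 - 0)²/3 = 0.3631 W
  P_R6 = (11.97 - 1.044)²/51000 = 0.002339 W
  P_R7 = (12 - 0)²/360 = 0.4 W
  P_R8 = (12 - 11.63)²/1.6 = 0.08488 W
  P_R9 = (12 - 11.97)²/1.3 = 0.0009236 W
  P_R10 = (12 - 1.044)²/510 = 0.2354 W
  P_R11 = (12 - 11.02)²/13 = 0.07352 W
  P_R12 = (11.63 - 11.05)²/5.1 = 0.06606 W
  P_R13 = (11.63 - 1.044)²/91 = 1.232 W
  P_R14 = (11.05 - 11.97)²/470 = 0.001779 W
  P_R15 = (11.05 - 11.02)²/2 = 0.0004109 W
  P_R16 = (11.05 - 0)²/8200 = 0.01489 W
  P_R17 = (11.97 - 11.02)²/47 = 0.01892 W
  P_R18 = (11.97 - 0)²/2700 = 0.05303 W
  P_R19 = (1.044 - 6.255)²/47000 = 0.0005778 W
P_total = P_R1 + P_R2 + P_R3 + P_R4 + P_R5 + P_R6 + P_R7 + P_R8 + P_R9 + P_R10 + P_R11 + P_R12 + P_R13 + P_R14 + P_R15 + P_R16 + P_R17 + P_R18 + P_R19 = 4.644 W

Final answer: 4.644 W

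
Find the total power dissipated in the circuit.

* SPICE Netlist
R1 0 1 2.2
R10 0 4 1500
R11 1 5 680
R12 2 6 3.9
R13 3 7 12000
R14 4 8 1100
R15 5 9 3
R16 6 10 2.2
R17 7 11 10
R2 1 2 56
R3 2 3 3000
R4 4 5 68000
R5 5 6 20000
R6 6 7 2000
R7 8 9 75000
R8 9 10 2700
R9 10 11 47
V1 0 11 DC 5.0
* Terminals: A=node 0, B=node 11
Nodal analysis, taking node 11 as the 0 V reference.
Source V1 fixes V_0 = 5 V.
KCL at each unknown node (sum of currents leaving = 0; resistances in Ω):
  Node 1: (V_1 - 5)/2.2 + (V_1 - V_2)/56 + (V_1 - V_5)/680 = 0
  Node 2: (V_2 - V_1)/56 + (V_2 - V_3)/3000 + (V_2 - V_6)/3.9 = 0
  Node 3: (V_3 - V_2)/3000 + (V_3 - V_7)/12000 = 0
  Node 4: (V_4 - V_5)/68000 + (V_4 - 5)/1500 + (V_4 - V_8)/1100 = 0
  Node 5: (V_5 - V_4)/68000 + (V_5 - V_6)/20000 + (V_5 - V_1)/680 + (V_5 - V_9)/3 = 0
  Node 6: (V_6 - V_5)/20000 + (V_6 - V_7)/2000 + (V_6 - V_2)/3.9 + (V_6 - V_10)/2.2 = 0
  Node 7: (V_7 - V_6)/2000 + (V_7 - V_3)/12000 + (V_7 - 0)/10 = 0
  Node 8: (V_8 - V_9)/75000 + (V_8 - V_4)/1100 = 0
  Node 9: (V_9 - V_8)/75000 + (V_9 - V_10)/2700 + (V_9 - V_5)/3 = 0
  Node 10: (V_10 - V_9)/2700 + (V_10 - 0)/47 + (V_10 - V_6)/2.2 = 0
Collecting terms (coefficients in siemens):
  0.4739·V_1 - 0.01786·V_2 - 0.001471·V_5 = 2.273
  0.2746·V_2 - 0.01786·V_1 - 0.0003333·V_3 - 0.2564·V_6 = 0
  0.0004167·V_3 - 0.0003333·V_2 - 0.00008333·V_7 = 0
  0.00159·V_4 - 0.00001471·V_5 - 0.0009091·V_8 = 0.003333
  0.3349·V_5 - 0.001471·V_1 - 0.00001471·V_4 - 0.00005·V_6 - 0.3333·V_9 = 0
  0.7115·V_6 - 0.2564·V_2 - 0.00005·V_5 - 0.0005·V_7 - 0.4545·V_10 = 0
  0.1006·V_7 - 0.00008333·V_3 - 0.0005·V_6 = 0
  0.0009224·V_8 - 0.0009091·V_4 - 0.00001333·V_9 = 0
  0.3337·V_9 - 0.3333·V_5 - 0.00001333·V_8 - 0.0003704·V_10 = 0
  0.4762·V_10 - 0.4545·V_6 - 0.0003704·V_9 = 0
Solving these 10 simultaneous equations (Gaussian elimination) gives:
  V_1 = 4.899 V, V_2 = 2.375 V, V_3 = 1.902 V, V_4 = 4.972 V
  V_5 = 4.29 V, V_6 = 2.199 V, V_7 = 0.01251 V, V_8 = 4.962 V
  V_9 = 4.288 V, V_10 = 2.103 V
Power in each resistor, P = (ΔV)²/R:
  P_R1 = (5 - 4.899)²/2.2 = 0.004649 W
  P_R2 = (4.899 - 2.375)²/56 = 0.1138 W
  P_R3 = (2.375 - 1.902)²/3000 = 0.00007439 W
  P_R4 = (4.972 - 4.29)²/68000 = 0.000006823 W
  P_R5 = (4.29 - 2.199)²/20000 = 0.0002186 W
  P_R6 = (2.199 - 0.01251)²/2000 = 0.002391 W
  P_R7 = (4.962 - 4.288)²/75000 = 0.000006051 W
  P_R8 = (4.288 - 2.103)²/2700 = 0.001769 W
  P_R9 = (2.103 - 0)²/47 = 0.09408 W
  P_R10 = (5 - 4.972)²/1500 = 0.0000005415 W
  P_R11 = (4.899 - 4.29)²/680 = 0.0005445 W
  P_R12 = (2.375 - 2.199)²/3.9 = 0.007869 W
  P_R13 = (1.902 - 0.01251)²/12000 = 0.0002976 W
  P_R14 = (4.972 - 4.962)²/1100 = 0.00000008875 W
  P_R15 = (4.29 - 4.288)²/3 = 0.000001922 W
  P_R16 = (2.199 - 2.103)²/2.2 = 0.004246 W
  P_R17 = (0.01251 - 0)²/10 = 0.00001565 W
P_total = P_R1 + P_R2 + P_R3 + P_R4 + P_R5 + P_R6 + P_R7 + P_R8 + P_R9 + P_R10 + P_R11 + P_R12 + P_R13 + P_R14 + P_R15 + P_R16 + P_R17 = 0.23 W

Final answer: 0.23 W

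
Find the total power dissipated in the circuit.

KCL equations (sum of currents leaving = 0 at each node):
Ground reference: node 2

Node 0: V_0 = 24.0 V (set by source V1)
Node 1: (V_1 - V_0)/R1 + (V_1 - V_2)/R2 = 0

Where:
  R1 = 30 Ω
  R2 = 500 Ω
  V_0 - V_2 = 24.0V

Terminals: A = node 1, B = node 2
Nodal analysis, taking node 2 as the 0 V reference.
Source V1 fixes V_0 = 24 V.
KCL at each unknown node (sum of currents leaving = 0; resistances in Ω):
  Node 1: (V_1 - 24)/30 + (V_1 - 0)/500 = 0
Collecting terms: 0.03533 × V_1 = 0.8  =>  V_1 = 22.64 V
Power in each resistor, P = (ΔV)²/R:
  P_R1 = (24 - 22.64)²/30 = 0.06152 W
  P_R2 = (22.64 - 0)²/500 = 1.025 W
P_total = P_R1 + P_R2 = 1.087 W

Final answer: 1.087 W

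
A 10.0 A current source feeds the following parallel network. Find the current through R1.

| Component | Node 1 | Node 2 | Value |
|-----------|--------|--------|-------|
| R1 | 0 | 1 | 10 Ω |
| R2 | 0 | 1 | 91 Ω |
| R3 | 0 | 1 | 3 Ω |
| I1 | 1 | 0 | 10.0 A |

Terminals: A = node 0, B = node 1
All resistors sit directly between nodes 0 and 1, so they are in parallel and share one voltage V; the full source current 10 A splits among them.
1/R_par = 1/10 + 1/91 + 1/3 = 0.4443 S  =>  R_par = 2.251 Ω
V = I × R_par = 10 × 2.251 = 22.51 V
I_R1 = V/R1 = 22.51/10 = 2.251 A

Final answer: 2.251 A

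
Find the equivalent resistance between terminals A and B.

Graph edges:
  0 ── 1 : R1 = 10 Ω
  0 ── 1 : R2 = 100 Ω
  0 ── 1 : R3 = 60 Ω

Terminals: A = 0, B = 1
Reduce the network between node 0 (A) and node 1 (B) by series/parallel combination:
  Rp1 = R1 ‖ R2 ‖ R3 (parallel, all between nodes 0 and 1) = 1/(1/10 + 1/100 + 1/60) = 7.895 Ω
R_eq = 7.895 Ω

Final answer: 7.895 Ω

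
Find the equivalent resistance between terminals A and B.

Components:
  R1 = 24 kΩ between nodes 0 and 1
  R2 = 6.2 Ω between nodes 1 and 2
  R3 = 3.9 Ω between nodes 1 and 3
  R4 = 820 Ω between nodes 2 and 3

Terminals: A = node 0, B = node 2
Reduce the network between node 0 (A) and node 2 (B) by series/parallel combination:
  Rs1 = R3 + R4 (series, joined only at node 3) = 3.9 + 820 = 823.9 Ω
  Rp1 = R2 ‖ Rs1 (parallel, both between nodes 1 and 2) = 1/(1/6.2 + 1/823.9) = 6.154 Ω
  Rs2 = R1 + Rp1 (series, joined only at node 1) = 24000 + 6.154 = 24010 Ω
R_eq = 24.01 kΩ

Final answer: 24.01 kΩ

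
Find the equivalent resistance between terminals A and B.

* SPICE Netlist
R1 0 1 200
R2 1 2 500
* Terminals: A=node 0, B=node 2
Reduce the network between node 0 (A) and node 2 (B) by series/parallel combination:
  Rs1 = R1 + R2 (series, joined only at node 1) = 200 + 500 = 700 Ω
R_eq = 700 Ω

Final answer: 700 Ω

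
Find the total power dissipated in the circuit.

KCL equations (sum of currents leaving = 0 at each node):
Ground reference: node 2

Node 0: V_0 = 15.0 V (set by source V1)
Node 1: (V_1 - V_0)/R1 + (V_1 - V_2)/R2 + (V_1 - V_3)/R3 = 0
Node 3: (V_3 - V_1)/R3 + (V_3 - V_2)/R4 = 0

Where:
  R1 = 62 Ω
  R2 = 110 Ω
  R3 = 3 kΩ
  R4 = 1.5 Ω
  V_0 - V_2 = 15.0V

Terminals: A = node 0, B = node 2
Nodal analysis, taking node 2 as the 0 V reference.
Source V1 fixes V_0 = 15 V.
KCL at each unknown node (sum of currents leaving = 0; resistances in Ω):
  Node 1: (V_1 - 15)/62 + (V_1 - 0)/110 + (V_1 - V_3)/3000 = 0
  Node 3: (V_3 - V_1)/3000 + (V_3 - 0)/1.5 = 0
Collecting terms (coefficients in siemens):
  0.02555·V_1 - 0.0003333·V_3 = 0.2419
  0.667·V_3 - 0.0003333·V_1 = 0
Determinant D = (0.02555)(0.667) - (-0.0003333)(-0.0003333) = 0.01704
V_1 = [(0.2419)(0.667) - (-0.0003333)(0)]/D = 9.468 V
V_3 = [(0.02555)(0) - (0.2419)(-0.0003333)]/D = 0.004732 V
Power in each resistor, P = (ΔV)²/R:
  P_R1 = (15 - 9.468)²/62 = 0.4936 W
  P_R2 = (9.468 - 0)²/110 = 0.8149 W
  P_R3 = (9.468 - 0.004732)²/3000 = 0.02985 W
  P_R4 = (0 - 0.004732)²/1.5 = 0.00001493 W
P_total = P_R1 + P_R2 + P_R3 + P_R4 = 1.338 W

Final answer: 1.338 W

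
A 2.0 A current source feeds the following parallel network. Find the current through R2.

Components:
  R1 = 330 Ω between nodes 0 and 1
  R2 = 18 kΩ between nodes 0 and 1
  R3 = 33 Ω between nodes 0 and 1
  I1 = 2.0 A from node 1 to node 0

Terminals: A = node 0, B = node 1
All resistors sit directly between nodes 0 and 1, so they are in parallel and share one voltage V; the full source current 2 A splits among them.
1/R_par = 1/330 + 1/18000 + 1/33 = 0.03339 S  =>  R_par = 29.95 Ω
V = I × R_par = 2 × 29.95 = 59.9 V
I_R2 = V/R2 = 59.9/18000 = 0.003328 A

Final answer: 0.003328 A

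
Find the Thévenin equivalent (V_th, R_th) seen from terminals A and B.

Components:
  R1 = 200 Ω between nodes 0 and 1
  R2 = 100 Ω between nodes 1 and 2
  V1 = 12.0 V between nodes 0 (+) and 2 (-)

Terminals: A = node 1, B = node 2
Step 1 — V_th is the open-circuit voltage V_A - V_B (nothing connected across the terminals).
Nodal analysis, taking node 2 as the 0 V reference.
Source V1 fixes V_0 = 12 V.
KCL at each unknown node (sum of currents leaving = 0; resistances in Ω):
  Node 1: (V_1 - 12)/200 + (V_1 - 0)/100 = 0
Collecting terms: 0.015 × V_1 = 0.06  =>  V_1 = 4 V
V_th = V_1 - V_2 = 4 - 0 = 4 V
Step 2 — R_th: zero the source — replace V1 by a short circuit (node 2 merges into node 0) — and find the resistance seen between A (node 1) and B (node 0).
Reduce the network between node 1 (A) and node 0 (B) by series/parallel combination:
  Rp1 = R1 ‖ R2 (parallel, both between nodes 0 and 1) = 1/(1/200 + 1/100) = 66.67 Ω
R_th = 66.67 Ω

Final answer: V_th = 4 V, R_th = 66.67 Ω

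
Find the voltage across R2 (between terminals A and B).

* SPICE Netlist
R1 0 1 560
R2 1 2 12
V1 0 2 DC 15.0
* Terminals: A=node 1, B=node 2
R1 and R2 are in series across V1 (node 0 → node 1 → node 2), and the output A–B is taken across R2, so this is a voltage divider.
Series current: I = V1/(R1 + R2) = 15/(560 + 12) = 15/572 = 0.02622 A
V_R2 = I × R2 = V1 × R2/(R1 + R2) = 15 × 12/572 = 0.3147 V

Final answer: 0.3147 V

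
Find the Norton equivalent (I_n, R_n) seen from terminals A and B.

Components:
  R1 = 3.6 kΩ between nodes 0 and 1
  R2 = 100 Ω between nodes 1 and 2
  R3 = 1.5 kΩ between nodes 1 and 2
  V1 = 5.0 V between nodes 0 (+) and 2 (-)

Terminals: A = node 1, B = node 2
Find the Thévenin equivalent first; then I_n = V_th/R_th and R_n = R_th.
Step 1 — V_th is the open-circuit voltage V_A - V_B (nothing connected across the terminals).
Nodal analysis, taking node 2 as the 0 V reference.
Source V1 fixes V_0 = 5 V.
KCL at each unknown node (sum of currents leaving = 0; resistances in Ω):
  Node 1: (V_1 - 5)/3600 + (V_1 - 0)/100 + (V_1 - 0)/1500 = 0
Collecting terms: 0.01094 × V_1 = 0.001389  =>  V_1 = 0.1269 V
V_th = V_1 - V_2 = 0.1269 - 0 = 0.1269 V
Step 2 — R_th: zero the source — replace V1 by a short circuit (node 2 merges into node 0) — and find the resistance seen between A (node 1) and B (node 0).
Reduce the network between node 1 (A) and node 0 (B) by series/parallel combination:
  Rp1 = R1 ‖ R2 ‖ R3 (parallel, all between nodes 0 and 1) = 1/(1/3600 + 1/100 + 1/1500) = 91.37 Ω
R_th = 91.37 Ω
I_n = V_th/R_th = 0.1269/91.37 = 0.001389 A, and R_n = R_th = 91.37 Ω

Final answer: I_n = 0.001389 A, R_n = 91.37 Ω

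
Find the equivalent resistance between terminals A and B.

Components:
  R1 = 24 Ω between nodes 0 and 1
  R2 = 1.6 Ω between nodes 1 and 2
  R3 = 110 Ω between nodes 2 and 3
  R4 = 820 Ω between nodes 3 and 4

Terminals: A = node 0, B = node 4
Reduce the network between node 0 (A) and node 4 (B) by series/parallel combination:
  Rs1 = R1 + R2 (series, joined only at node 1) = 24 + 1.6 = 25.6 Ω
  Rs2 = R3 + Rs1 (series, joined only at node 2) = 110 + 25.6 = 135.6 Ω
  Rs3 = R4 + Rs2 (series, joined only at node 3) = 820 + 135.6 = 955.6 Ω
R_eq = 955.6 Ω

Final answer: 955.6 Ω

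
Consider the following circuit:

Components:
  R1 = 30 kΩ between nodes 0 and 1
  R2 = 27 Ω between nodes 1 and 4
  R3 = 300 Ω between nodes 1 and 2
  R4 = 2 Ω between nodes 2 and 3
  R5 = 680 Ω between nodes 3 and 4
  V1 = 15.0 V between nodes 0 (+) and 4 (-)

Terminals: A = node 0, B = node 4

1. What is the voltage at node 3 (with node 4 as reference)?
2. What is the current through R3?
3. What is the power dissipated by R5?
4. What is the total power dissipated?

Nodal analysis, taking node 4 as the 0 V reference.
Source V1 fixes V_0 = 15 V.
KCL at each unknown node (sum of currents leaving = 0; resistances in Ω):
  Node 1: (V_1 - 15)/30000 + (V_1 - 0)/27 + (V_1 - V_2)/300 = 0
  Node 2: (V_2 - V_1)/300 + (V_2 - V_3)/2 = 0
  Node 3: (V_3 - V_2)/2 + (V_3 - 0)/680 = 0
Collecting terms (coefficients in siemens):
  0.0404·V_1 - 0.003333·V_2 = 0.0005
  0.5033·V_2 - 0.003333·V_1 - 0.5·V_3 = 0
  0.5015·V_3 - 0.5·V_2 = 0
Solving these 3 simultaneous equations (Gaussian elimination) gives:
  V_1 = 0.01313 V, V_2 = 0.009117 V, V_3 = 0.00909 V
Part 1:
  Read off the nodal solution: V_3 = 0.00909 V
Part 2:
  I_R3 = (V_1 - V_2)/R3 = (0.01313 - 0.009117)/300 = 0.00001337 A
  Magnitude: I_R3 = 0.00001337 A
Part 3:
  I_R5 = (V_3 - V_4)/R5 = (0.00909 - 0)/680 = 0.00001337 A
  P_R5 = I_R5² × R5 = (0.00001337)² × 680 = 0.0000001215 W
Part 4:
  Power in each resistor, P = (ΔV)²/R:
    P_R1 = (15 - 0.01313)²/30000 = 0.007487 W
    P_R2 = (0.01313 - 0)²/27 = 0.000006382 W
    P_R3 = (0.01313 - 0.009117)²/300 = 0.00000005361 W
    P_R4 = (0.009117 - 0.00909)²/2 = 0.0000000003574 W
    P_R5 = (0.00909 - 0)²/680 = 0.0000001215 W
  P_total = P_R1 + P_R2 + P_R3 + P_R4 + P_R5 = 0.007493 W

Final answers:
1. V_3 = 0.00909 V
2. I_R3 = 1.337e-05 A
3. P_R5 = 1.215e-07 W
4. P_total = 0.007493 W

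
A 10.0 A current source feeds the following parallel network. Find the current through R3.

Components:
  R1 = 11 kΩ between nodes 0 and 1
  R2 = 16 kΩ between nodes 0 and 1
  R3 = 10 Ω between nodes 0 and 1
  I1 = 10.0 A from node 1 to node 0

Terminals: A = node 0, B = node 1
All resistors sit directly between nodes 0 and 1, so they are in parallel and share one voltage V; the full source current 10 A splits among them.
1/R_par = 1/11000 + 1/16000 + 1/10 = 0.1002 S  =>  R_par = 9.985 Ω
V = I × R_par = 10 × 9.985 = 99.85 V
I_R3 = V/R3 = 99.85/10 = 9.985 A

Final answer: 9.985 A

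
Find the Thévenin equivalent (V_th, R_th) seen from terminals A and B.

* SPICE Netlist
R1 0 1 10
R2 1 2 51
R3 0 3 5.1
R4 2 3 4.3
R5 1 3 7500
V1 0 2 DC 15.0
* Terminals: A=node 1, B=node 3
Step 1 — V_th is the open-circuit voltage V_A - V_B (nothing connected across the terminals).
Nodal analysis, taking node 2 as the 0 V reference.
Source V1 fixes V_0 = 15 V.
KCL at each unknown node (sum of currents leaving = 0; resistances in Ω):
  Node 1: (V_1 - 15)/10 + (V_1 - 0)/51 + (V_1 - V_3)/7500 = 0
  Node 3: (V_3 - 15)/5.1 + (V_3 - 0)/4.3 + (V_3 - V_1)/7500 = 0
Collecting terms (coefficients in siemens):
  0.1197·V_1 - 0.0001333·V_3 = 1.5
  0.4288·V_3 - 0.0001333·V_1 = 2.941
Determinant D = (0.1197)(0.4288) - (-0.0001333)(-0.0001333) = 0.05134
V_1 = [(1.5)(0.4288) - (-0.0001333)(2.941)]/D = 12.53 V
V_3 = [(0.1197)(2.941) - (1.5)(-0.0001333)]/D = 6.863 V
V_th = V_1 - V_3 = 12.53 - 6.863 = 5.671 V
Step 2 — R_th: zero the source — replace V1 by a short circuit (node 2 merges into node 0) — and find the resistance seen between A (node 1) and B (node 3).
Reduce the network between node 1 (A) and node 3 (B) by series/parallel combination:
  Rp1 = R1 ‖ R2 (parallel, both between nodes 0 and 1) = 1/(1/10 + 1/51) = 8.361 Ω
  Rp2 = R3 ‖ R4 (parallel, both between nodes 0 and 3) = 1/(1/5.1 + 1/4.3) = 2.333 Ω
  Rs1 = Rp1 + Rp2 (series, joined only at node 0) = 8.361 + 2.333 = 10.69 Ω
  Rp3 = R5 ‖ Rs1 (parallel, both between nodes 1 and 3) = 1/(1/7500 + 1/10.69) = 10.68 Ω
R_th = 10.68 Ω

Final answer: V_th = 5.671 V, R_th = 10.68 Ω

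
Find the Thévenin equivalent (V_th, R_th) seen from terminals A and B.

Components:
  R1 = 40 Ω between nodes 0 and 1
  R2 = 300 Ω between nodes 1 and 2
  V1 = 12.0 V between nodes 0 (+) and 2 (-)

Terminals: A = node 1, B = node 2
Step 1 — V_th is the open-circuit voltage V_A - V_B (nothing connected across the terminals).
Nodal analysis, taking node 2 as the 0 V reference.
Source V1 fixes V_0 = 12 V.
KCL at each unknown node (sum of currents leaving = 0; resistances in Ω):
  Node 1: (V_1 - 12)/40 + (V_1 - 0)/300 = 0
Collecting terms: 0.02833 × V_1 = 0.3  =>  V_1 = 10.59 V
V_th = V_1 - V_2 = 10.59 - 0 = 10.59 V
Step 2 — R_th: zero the source — replace V1 by a short circuit (node 2 merges into node 0) — and find the resistance seen between A (node 1) and B (node 0).
Reduce the network between node 1 (A) and node 0 (B) by series/parallel combination:
  Rp1 = R1 ‖ R2 (parallel, both between nodes 0 and 1) = 1/(1/40 + 1/300) = 35.29 Ω
R_th = 35.29 Ω

Final answer: V_th = 10.59 V, R_th = 35.29 Ω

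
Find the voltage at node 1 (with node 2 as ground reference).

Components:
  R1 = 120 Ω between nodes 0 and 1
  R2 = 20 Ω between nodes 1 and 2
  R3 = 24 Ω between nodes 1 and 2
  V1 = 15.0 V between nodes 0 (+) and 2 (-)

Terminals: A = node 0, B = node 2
Nodal analysis, taking node 2 as the 0 V reference.
Source V1 fixes V_0 = 15 V.
KCL at each unknown node (sum of currents leaving = 0; resistances in Ω):
  Node 1: (V_1 - 15)/120 + (V_1 - 0)/20 + (V_1 - 0)/24 = 0
Collecting terms: 0.1 × V_1 = 0.125  =>  V_1 = 1.25 V
The requested potential is V_1 = 1.25 V.

Final answer: V_1 = 1.25 V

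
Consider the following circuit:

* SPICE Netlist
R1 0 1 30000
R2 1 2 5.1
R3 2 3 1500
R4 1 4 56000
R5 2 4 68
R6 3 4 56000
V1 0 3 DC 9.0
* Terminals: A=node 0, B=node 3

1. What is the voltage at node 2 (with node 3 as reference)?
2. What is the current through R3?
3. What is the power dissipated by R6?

Nodal analysis, taking node 3 as the 0 V reference.
Source V1 fixes V_0 = 9 V.
KCL at each unknown node (sum of currents leaving = 0; resistances in Ω):
  Node 1: (V_1 - 9)/30000 + (V_1 - V_2)/5.1 + (V_1 - V_4)/56000 = 0
  Node 2: (V_2 - V_1)/5.1 + (V_2 - 0)/1500 + (V_2 - V_4)/68 = 0
  Node 4: (V_4 - V_1)/56000 + (V_4 - V_2)/68 + (V_4 - 0)/56000 = 0
Collecting terms (coefficients in siemens):
  0.1961·V_1 - 0.1961·V_2 - 0.00001786·V_4 = 0.0003
  0.2115·V_2 - 0.1961·V_1 - 0.01471·V_4 = 0
  0.01474·V_4 - 0.00001786·V_1 - 0.01471·V_2 = 0
Solving these 3 simultaneous equations (Gaussian elimination) gives:
  V_1 = 0.4193 V, V_2 = 0.4179 V, V_4 = 0.4174 V
Part 1:
  Read off the nodal solution: V_2 = 0.4179 V
Part 2:
  I_R3 = (V_2 - V_3)/R3 = (0.4179 - 0)/1500 = 0.0002786 A
  Magnitude: I_R3 = 0.0002786 A
Part 3:
  I_R6 = (V_3 - V_4)/R6 = (0 - 0.4174)/56000 = -0.000007453 A
  P_R6 = I_R6² × R6 = (-0.000007453)² × 56000 = 0.00000311 W

Final answers:
1. V_2 = 0.4179 V
2. I_R3 = 0.0002786 A
3. P_R6 = 3.11e-06 W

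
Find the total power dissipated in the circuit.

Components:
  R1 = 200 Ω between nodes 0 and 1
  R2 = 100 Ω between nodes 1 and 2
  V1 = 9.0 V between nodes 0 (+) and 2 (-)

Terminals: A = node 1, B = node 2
Nodal analysis, taking node 2 as the 0 V reference.
Source V1 fixes V_0 = 9 V.
KCL at each unknown node (sum of currents leaving = 0; resistances in Ω):
  Node 1: (V_1 - 9)/200 + (V_1 - 0)/100 = 0
Collecting terms: 0.015 × V_1 = 0.045  =>  V_1 = 3 V
Power in each resistor, P = (ΔV)²/R:
  P_R1 = (9 - 3)²/200 = 0.18 W
  P_R2 = (3 - 0)²/100 = 0.09 W
P_total = P_R1 + P_R2 = 0.27 W

Final answer: 0.27 W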